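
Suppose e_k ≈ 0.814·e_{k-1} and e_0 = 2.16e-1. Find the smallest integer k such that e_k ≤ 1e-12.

127

After k steps, e_k ≈ 2.16e-1·0.814^k.
Need 0.814^k ≤ 1e-12/2.16e-1 = 4.62963e-12.
k ≥ ln(4.62963e-12)/ln(0.814) = -26.0985/-0.20579 = 126.821.
Smallest integer k = 127.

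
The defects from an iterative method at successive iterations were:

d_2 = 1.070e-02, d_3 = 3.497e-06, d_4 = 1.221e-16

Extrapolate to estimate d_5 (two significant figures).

First estimate the order: p ≈ ln(d_4/d_3) / ln(d_3/d_2) = ln(1.221e-16/3.497e-06)/ln(3.497e-06/1.070e-02) = ln(3.49156e-11)/ln(0.000326822) ≈ 3.0000.
Then d_5 ≈ d_4·(d_4/d_3)^p = 1.221e-16·(3.49156e-11)^3.0000 = 1.221e-16·4.25656e-32 ≈ 5.197e-48.

5.2e-48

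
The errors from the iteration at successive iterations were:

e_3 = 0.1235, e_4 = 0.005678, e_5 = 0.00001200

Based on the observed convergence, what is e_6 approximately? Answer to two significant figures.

5.4e-11

First estimate the order: p ≈ ln(e_5/e_4) / ln(e_4/e_3) = ln(0.00001200/0.005678)/ln(0.005678/0.1235) = ln(0.00211342)/ln(0.0459757) ≈ 2.0001.
Then e_6 ≈ e_5·(e_5/e_4)^p = 0.00001200·(0.00211342)^2.0001 = 0.00001200·4.46379e-06 ≈ 5.357e-11.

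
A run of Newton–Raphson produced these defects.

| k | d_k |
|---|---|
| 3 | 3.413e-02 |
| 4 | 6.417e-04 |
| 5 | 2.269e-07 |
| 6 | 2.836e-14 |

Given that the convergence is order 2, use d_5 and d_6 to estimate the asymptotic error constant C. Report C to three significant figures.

0.551

C ≈ d_6 / d_5^2
  = 2.836e-14 / (2.269e-07)^2
  = 2.836e-14 / 5.14836e-14 ≈ 0.55085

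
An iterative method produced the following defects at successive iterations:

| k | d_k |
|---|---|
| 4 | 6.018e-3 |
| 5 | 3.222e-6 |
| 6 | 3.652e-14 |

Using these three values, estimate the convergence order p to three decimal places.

p ≈ ln(d_6/d_5) / ln(d_5/d_4)
  = ln(3.652e-14/3.222e-6) / ln(3.222e-6/6.018e-3)
  = ln(1.13346e-08) / ln(0.000535394)
  = -18.295406 / -7.532508 ≈ 2.428860

2.429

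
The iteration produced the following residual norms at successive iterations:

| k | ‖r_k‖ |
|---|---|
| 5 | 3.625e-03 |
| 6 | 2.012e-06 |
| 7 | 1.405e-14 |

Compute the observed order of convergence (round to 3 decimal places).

2.505

p ≈ ln(‖r_7‖/‖r_6‖) / ln(‖r_6‖/‖r_5‖)
  = ln(1.405e-14/2.012e-06) / ln(2.012e-06/3.625e-03)
  = ln(6.9831e-09) / ln(0.000555034)
  = -18.779773 / -7.496481 ≈ 2.505145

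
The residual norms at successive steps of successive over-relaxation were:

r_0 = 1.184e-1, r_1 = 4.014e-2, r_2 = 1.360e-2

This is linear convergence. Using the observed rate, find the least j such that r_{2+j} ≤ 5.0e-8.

12

Rate ρ ≈ r_2/r_1 = 1.360e-2/4.014e-2 = 0.3388.
After j more steps, r_{2+j} ≈ 1.360e-2·ρ^j; need ρ^j ≤ 5.0e-8/1.360e-2 = 3.67647e-06.
j ≥ ln(3.67647e-06)/ln(0.3388) = -12.5136/-1.08235 = 11.562.
So 12 more iterations are needed.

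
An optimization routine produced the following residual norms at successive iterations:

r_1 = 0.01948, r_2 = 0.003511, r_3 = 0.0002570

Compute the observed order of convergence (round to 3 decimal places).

1.526

p ≈ ln(r_3/r_2) / ln(r_2/r_1)
  = ln(0.0002570/0.003511) / ln(0.003511/0.01948)
  = ln(0.0731985) / ln(0.180236)
  = -2.614580 / -1.713488 ≈ 1.525882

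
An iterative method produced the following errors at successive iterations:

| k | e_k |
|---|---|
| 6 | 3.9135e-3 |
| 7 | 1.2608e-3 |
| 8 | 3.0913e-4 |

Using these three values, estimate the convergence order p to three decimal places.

1.241

p ≈ ln(e_8/e_7) / ln(e_7/e_6)
  = ln(3.0913e-4/1.2608e-3) / ln(1.2608e-3/3.9135e-3)
  = ln(0.245186) / ln(0.322167)
  = -1.405738 / -1.132685 ≈ 1.241067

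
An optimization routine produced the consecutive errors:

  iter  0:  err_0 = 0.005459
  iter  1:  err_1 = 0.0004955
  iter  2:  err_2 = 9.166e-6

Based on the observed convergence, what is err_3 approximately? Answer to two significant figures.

First estimate the order: p ≈ ln(err_2/err_1) / ln(err_1/err_0) = ln(9.166e-6/0.0004955)/ln(0.0004955/0.005459) = ln(0.0184985)/ln(0.0907675) ≈ 1.6629.
Then err_3 ≈ err_2·(err_2/err_1)^p = 9.166e-6·(0.0184985)^1.6629 = 9.166e-6·0.00131347 ≈ 1.204e-08.

1.2e-8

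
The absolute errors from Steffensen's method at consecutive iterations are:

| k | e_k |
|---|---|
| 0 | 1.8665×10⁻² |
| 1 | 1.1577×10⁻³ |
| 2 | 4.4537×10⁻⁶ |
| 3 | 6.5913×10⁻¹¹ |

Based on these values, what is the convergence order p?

Consecutive ratios: e_3/e_2 = 6.5913×10⁻¹¹/4.4537×10⁻⁶ = 1.47996e-05, e_2/e_1 = 4.4537×10⁻⁶/1.1577×10⁻³ = 0.00384702.
p ≈ ln(1.47996e-05)/ln(0.00384702) = -11.1209/-5.5605 ≈ 2.00.
So the convergence is quadratic (order 2).

2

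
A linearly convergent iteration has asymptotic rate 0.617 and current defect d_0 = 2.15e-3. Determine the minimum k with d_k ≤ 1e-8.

After k steps, d_k ≈ 2.15e-3·0.617^k.
Need 0.617^k ≤ 1e-8/2.15e-3 = 4.65116e-06.
k ≥ ln(4.65116e-06)/ln(0.617) = -12.2784/-0.48289 = 25.427.
Smallest integer k = 26.

26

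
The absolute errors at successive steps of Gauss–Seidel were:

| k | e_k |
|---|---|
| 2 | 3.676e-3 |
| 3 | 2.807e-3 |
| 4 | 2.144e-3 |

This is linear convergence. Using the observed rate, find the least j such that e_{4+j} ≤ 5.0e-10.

Rate ρ ≈ e_4/e_3 = 2.144e-3/2.807e-3 = 0.7638.
After j more steps, e_{4+j} ≈ 2.144e-3·ρ^j; need ρ^j ≤ 5.0e-10/2.144e-3 = 2.33209e-07.
j ≥ ln(2.33209e-07)/ln(0.7638) = -15.2713/-0.26945 = 56.676.
So 57 more iterations are needed.

57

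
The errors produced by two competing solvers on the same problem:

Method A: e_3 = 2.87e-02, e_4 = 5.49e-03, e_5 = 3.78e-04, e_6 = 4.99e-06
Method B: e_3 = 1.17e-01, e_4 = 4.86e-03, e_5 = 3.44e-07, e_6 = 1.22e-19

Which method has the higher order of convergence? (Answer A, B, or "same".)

Method A: p ≈ ln(4.99e-06/3.78e-04)/ln(3.78e-04/5.49e-03) ≈ 1.62.
Method B: p ≈ ln(1.22e-19/3.44e-07)/ln(3.44e-07/4.86e-03) ≈ 3.00.
Method B has the higher order (≈3.0 vs ≈1.6).

B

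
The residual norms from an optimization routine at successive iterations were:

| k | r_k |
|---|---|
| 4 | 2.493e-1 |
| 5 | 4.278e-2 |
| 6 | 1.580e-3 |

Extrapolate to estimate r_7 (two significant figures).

First estimate the order: p ≈ ln(r_6/r_5) / ln(r_5/r_4) = ln(1.580e-3/4.278e-2)/ln(4.278e-2/2.493e-1) = ln(0.0369331)/ln(0.1716) ≈ 1.8715.
Then r_7 ≈ r_6·(r_6/r_5)^p = 1.580e-3·(0.0369331)^1.8715 = 1.580e-3·0.0020841 ≈ 3.293e-06.

3.3e-6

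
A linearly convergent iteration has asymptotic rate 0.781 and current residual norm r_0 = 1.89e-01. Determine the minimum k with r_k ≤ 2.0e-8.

After k steps, r_k ≈ 1.89e-01·0.781^k.
Need 0.781^k ≤ 2.0e-8/1.89e-01 = 1.0582e-07.
k ≥ ln(1.0582e-07)/ln(0.781) = -16.0615/-0.24718 = 64.979.
Smallest integer k = 65.

65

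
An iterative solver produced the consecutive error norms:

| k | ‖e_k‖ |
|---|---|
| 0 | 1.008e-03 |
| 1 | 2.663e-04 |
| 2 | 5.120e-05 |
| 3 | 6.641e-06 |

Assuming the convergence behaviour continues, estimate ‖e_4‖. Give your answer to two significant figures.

First estimate the order: p ≈ ln(‖e_3‖/‖e_2‖) / ln(‖e_2‖/‖e_1‖) = ln(6.641e-06/5.120e-05)/ln(5.120e-05/2.663e-04) = ln(0.129707)/ln(0.192264) ≈ 1.2387.
Then ‖e_4‖ ≈ ‖e_3‖·(‖e_3‖/‖e_2‖)^p = 6.641e-06·(0.129707)^1.2387 = 6.641e-06·0.0796577 ≈ 5.29e-07.

5.3e-7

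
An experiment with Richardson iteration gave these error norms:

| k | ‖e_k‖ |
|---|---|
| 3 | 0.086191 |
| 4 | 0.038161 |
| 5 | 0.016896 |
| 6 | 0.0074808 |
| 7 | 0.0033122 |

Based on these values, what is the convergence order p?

1

Consecutive ratios: ‖e_7‖/‖e_6‖ = 0.0033122/0.0074808 = 0.44276, ‖e_6‖/‖e_5‖ = 0.0074808/0.016896 = 0.442756.
p ≈ ln(0.44276)/ln(0.442756) = -0.8147/-0.8147 ≈ 1.00.
So the convergence is linear (order 1).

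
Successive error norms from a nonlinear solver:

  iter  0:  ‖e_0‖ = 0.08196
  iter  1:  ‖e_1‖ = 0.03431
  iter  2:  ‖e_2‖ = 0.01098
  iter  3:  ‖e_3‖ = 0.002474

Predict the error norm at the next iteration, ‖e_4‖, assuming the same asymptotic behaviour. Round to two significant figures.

First estimate the order: p ≈ ln(‖e_3‖/‖e_2‖) / ln(‖e_2‖/‖e_1‖) = ln(0.002474/0.01098)/ln(0.01098/0.03431) = ln(0.225319)/ln(0.320023) ≈ 1.3080.
Then ‖e_4‖ ≈ ‖e_3‖·(‖e_3‖/‖e_2‖)^p = 0.002474·(0.225319)^1.3080 = 0.002474·0.142383 ≈ 0.0003523.

3.5e-4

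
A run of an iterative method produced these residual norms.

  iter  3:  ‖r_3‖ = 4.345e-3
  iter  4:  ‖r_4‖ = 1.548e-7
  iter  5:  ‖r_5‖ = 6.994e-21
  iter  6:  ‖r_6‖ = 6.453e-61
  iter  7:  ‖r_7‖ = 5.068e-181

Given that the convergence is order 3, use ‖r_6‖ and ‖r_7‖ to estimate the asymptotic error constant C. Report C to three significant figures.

1.89

C ≈ ‖r_7‖ / ‖r_6‖^3
  = 5.068e-181 / (6.453e-61)^3
  = 5.068e-181 / 2.68711e-181 ≈ 1.886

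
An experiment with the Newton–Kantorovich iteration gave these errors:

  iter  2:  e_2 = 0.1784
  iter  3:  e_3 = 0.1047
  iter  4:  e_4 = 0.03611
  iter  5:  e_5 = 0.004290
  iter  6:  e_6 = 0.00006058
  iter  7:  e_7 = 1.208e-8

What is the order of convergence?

2

Consecutive ratios: e_7/e_6 = 1.208e-8/0.00006058 = 0.000199406, e_6/e_5 = 0.00006058/0.004290 = 0.0141212.
p ≈ ln(0.000199406)/ln(0.0141212) = -8.5202/-4.2601 ≈ 2.00.
So the convergence is quadratic (order 2).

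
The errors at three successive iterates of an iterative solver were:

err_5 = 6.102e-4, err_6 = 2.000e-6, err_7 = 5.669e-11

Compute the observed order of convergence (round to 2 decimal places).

1.83

p ≈ ln(err_7/err_6) / ln(err_6/err_5)
  = ln(5.669e-11/2.000e-6) / ln(2.000e-6/6.102e-4)
  = ln(2.8345e-05) / ln(0.00327761)
  = -10.47106 / -5.72064 ≈ 1.83040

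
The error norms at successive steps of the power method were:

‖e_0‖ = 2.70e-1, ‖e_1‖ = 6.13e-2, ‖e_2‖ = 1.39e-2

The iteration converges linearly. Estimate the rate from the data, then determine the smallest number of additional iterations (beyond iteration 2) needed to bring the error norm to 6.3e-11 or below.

13

Rate ρ ≈ ‖e_2‖/‖e_1‖ = 1.39e-2/6.13e-2 = 0.2268.
After j more steps, ‖e_{2+j}‖ ≈ 1.39e-2·ρ^j; need ρ^j ≤ 6.3e-11/1.39e-2 = 4.53237e-09.
j ≥ ln(4.53237e-09)/ln(0.2268) = -19.2120/-1.48369 = 12.949.
So 13 more iterations are needed.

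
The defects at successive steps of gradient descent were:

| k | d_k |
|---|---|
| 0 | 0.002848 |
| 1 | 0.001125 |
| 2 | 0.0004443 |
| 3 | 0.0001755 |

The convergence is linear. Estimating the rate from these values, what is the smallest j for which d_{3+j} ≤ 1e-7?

Rate ρ ≈ d_3/d_2 = 0.0001755/0.0004443 = 0.3950.
After j more steps, d_{3+j} ≈ 0.0001755·ρ^j; need ρ^j ≤ 1e-7/0.0001755 = 0.000569801.
j ≥ ln(0.000569801)/ln(0.3950) = -7.4702/-0.92887 = 8.042.
So 9 more iterations are needed.

9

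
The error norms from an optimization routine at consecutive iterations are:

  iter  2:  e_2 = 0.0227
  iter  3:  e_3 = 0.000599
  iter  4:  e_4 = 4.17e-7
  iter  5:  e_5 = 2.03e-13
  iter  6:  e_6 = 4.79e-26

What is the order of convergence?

Consecutive ratios: e_6/e_5 = 4.79e-26/2.03e-13 = 2.35961e-13, e_5/e_4 = 2.03e-13/4.17e-7 = 4.86811e-07.
p ≈ ln(2.35961e-13)/ln(4.86811e-07) = -29.0751/-14.5354 ≈ 2.00.
So the convergence is quadratic (order 2).

2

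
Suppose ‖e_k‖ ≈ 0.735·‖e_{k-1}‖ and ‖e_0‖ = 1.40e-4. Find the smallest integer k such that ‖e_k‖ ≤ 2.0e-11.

52

After k steps, ‖e_k‖ ≈ 1.40e-4·0.735^k.
Need 0.735^k ≤ 2.0e-11/1.40e-4 = 1.42857e-07.
k ≥ ln(1.42857e-07)/ln(0.735) = -15.7614/-0.30788 = 51.193.
Smallest integer k = 52.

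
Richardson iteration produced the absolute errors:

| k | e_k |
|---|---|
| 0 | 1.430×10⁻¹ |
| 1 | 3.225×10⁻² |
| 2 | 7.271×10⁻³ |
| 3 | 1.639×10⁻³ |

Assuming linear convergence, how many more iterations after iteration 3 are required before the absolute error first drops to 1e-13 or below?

Rate ρ ≈ e_3/e_2 = 1.639×10⁻³/7.271×10⁻³ = 0.2254.
After j more steps, e_{3+j} ≈ 1.639×10⁻³·ρ^j; need ρ^j ≤ 1e-13/1.639×10⁻³ = 6.10128e-11.
j ≥ ln(6.10128e-11)/ln(0.2254) = -23.5199/-1.48988 = 15.786.
So 16 more iterations are needed.

16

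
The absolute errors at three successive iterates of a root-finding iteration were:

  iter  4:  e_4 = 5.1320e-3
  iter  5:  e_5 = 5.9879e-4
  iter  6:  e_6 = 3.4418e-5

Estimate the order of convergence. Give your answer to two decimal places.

1.33

p ≈ ln(e_6/e_5) / ln(e_5/e_4)
  = ln(3.4418e-5/5.9879e-4) / ln(5.9879e-4/5.1320e-3)
  = ln(0.0574792) / ln(0.116678)
  = -2.85633 / -2.14834 ≈ 1.32955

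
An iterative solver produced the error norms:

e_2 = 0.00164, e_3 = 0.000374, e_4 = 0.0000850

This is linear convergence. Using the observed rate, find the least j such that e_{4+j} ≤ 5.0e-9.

Rate ρ ≈ e_4/e_3 = 0.0000850/0.000374 = 0.2273.
After j more steps, e_{4+j} ≈ 0.0000850·ρ^j; need ρ^j ≤ 5.0e-9/0.0000850 = 5.88235e-05.
j ≥ ln(5.88235e-05)/ln(0.2273) = -9.7410/-1.48148 = 6.575.
So 7 more iterations are needed.

7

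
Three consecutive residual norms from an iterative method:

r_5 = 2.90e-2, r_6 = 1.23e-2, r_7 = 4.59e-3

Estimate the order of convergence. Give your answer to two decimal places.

1.15

p ≈ ln(r_7/r_6) / ln(r_6/r_5)
  = ln(4.59e-3/1.23e-2) / ln(1.23e-2/2.90e-2)
  = ln(0.373171) / ln(0.424138)
  = -0.98572 / -0.85770 ≈ 1.14926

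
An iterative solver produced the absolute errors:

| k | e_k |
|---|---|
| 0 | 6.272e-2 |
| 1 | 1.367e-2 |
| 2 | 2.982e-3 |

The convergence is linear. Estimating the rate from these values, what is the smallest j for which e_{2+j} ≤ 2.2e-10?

Rate ρ ≈ e_2/e_1 = 2.982e-3/1.367e-2 = 0.2181.
After j more steps, e_{2+j} ≈ 2.982e-3·ρ^j; need ρ^j ≤ 2.2e-10/2.982e-3 = 7.3776e-08.
j ≥ ln(7.3776e-08)/ln(0.2181) = -16.4222/-1.52280 = 10.784.
So 11 more iterations are needed.

11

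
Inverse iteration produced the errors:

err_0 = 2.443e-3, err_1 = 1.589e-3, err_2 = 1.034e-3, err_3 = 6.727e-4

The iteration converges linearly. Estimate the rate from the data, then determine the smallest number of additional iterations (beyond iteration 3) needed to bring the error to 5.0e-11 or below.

Rate ρ ≈ err_3/err_2 = 6.727e-4/1.034e-3 = 0.6506.
After j more steps, err_{3+j} ≈ 6.727e-4·ρ^j; need ρ^j ≤ 5.0e-11/6.727e-4 = 7.43273e-08.
j ≥ ln(7.43273e-08)/ln(0.6506) = -16.4148/-0.42986 = 38.186.
So 39 more iterations are needed.

39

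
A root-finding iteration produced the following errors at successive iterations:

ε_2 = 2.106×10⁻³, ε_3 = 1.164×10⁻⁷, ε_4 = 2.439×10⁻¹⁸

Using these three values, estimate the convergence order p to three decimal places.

2.508

p ≈ ln(ε_4/ε_3) / ln(ε_3/ε_2)
  = ln(2.439×10⁻¹⁸/1.164×10⁻⁷) / ln(1.164×10⁻⁷/2.106×10⁻³)
  = ln(2.09536e-11) / ln(5.52707e-05)
  = -24.588711 / -9.803268 ≈ 2.508216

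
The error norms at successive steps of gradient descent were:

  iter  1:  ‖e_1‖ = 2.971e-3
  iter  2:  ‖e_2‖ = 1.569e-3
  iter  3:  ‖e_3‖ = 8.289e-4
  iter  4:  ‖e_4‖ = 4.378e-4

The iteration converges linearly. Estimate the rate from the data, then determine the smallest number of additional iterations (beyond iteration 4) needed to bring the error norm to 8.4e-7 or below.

Rate ρ ≈ ‖e_4‖/‖e_3‖ = 4.378e-4/8.289e-4 = 0.5282.
After j more steps, ‖e_{4+j}‖ ≈ 4.378e-4·ρ^j; need ρ^j ≤ 8.4e-7/4.378e-4 = 0.00191868.
j ≥ ln(0.00191868)/ln(0.5282) = -6.2561/-0.63828 = 9.801.
So 10 more iterations are needed.

10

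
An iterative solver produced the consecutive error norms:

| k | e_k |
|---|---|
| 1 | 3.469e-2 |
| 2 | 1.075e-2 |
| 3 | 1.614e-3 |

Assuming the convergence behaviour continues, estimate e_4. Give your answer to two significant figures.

First estimate the order: p ≈ ln(e_3/e_2) / ln(e_2/e_1) = ln(1.614e-3/1.075e-2)/ln(1.075e-2/3.469e-2) = ln(0.15014)/ln(0.309888) ≈ 1.6185.
Then e_4 ≈ e_3·(e_3/e_2)^p = 1.614e-3·(0.15014)^1.6185 = 1.614e-3·0.0464686 ≈ 7.5e-05.

7.5e-5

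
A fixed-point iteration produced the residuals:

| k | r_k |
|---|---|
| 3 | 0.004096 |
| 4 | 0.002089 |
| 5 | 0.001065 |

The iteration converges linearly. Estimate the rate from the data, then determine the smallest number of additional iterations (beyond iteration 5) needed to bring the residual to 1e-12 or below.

31

Rate ρ ≈ r_5/r_4 = 0.001065/0.002089 = 0.5098.
After j more steps, r_{5+j} ≈ 0.001065·ρ^j; need ρ^j ≤ 1e-12/0.001065 = 9.38967e-10.
j ≥ ln(9.38967e-10)/ln(0.5098) = -20.7862/-0.67374 = 30.852.
So 31 more iterations are needed.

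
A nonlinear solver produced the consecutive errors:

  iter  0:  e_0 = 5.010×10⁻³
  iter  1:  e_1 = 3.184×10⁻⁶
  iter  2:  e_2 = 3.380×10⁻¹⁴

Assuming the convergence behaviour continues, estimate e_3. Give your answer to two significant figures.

First estimate the order: p ≈ ln(e_2/e_1) / ln(e_1/e_0) = ln(3.380×10⁻¹⁴/3.184×10⁻⁶)/ln(3.184×10⁻⁶/5.010×10⁻³) = ln(1.06156e-08)/ln(0.000635529) ≈ 2.4943.
Then e_3 ≈ e_2·(e_2/e_1)^p = 3.380×10⁻¹⁴·(1.06156e-08)^2.4943 = 3.380×10⁻¹⁴·1.28918e-20 ≈ 4.357e-34.

4.4e-34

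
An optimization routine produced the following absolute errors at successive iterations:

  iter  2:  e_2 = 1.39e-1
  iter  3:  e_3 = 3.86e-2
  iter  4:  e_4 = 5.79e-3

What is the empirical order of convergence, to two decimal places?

p ≈ ln(e_4/e_3) / ln(e_3/e_2)
  = ln(5.79e-3/3.86e-2) / ln(3.86e-2/1.39e-1)
  = ln(0.15) / ln(0.277698)
  = -1.89712 / -1.28122 ≈ 1.48071

1.48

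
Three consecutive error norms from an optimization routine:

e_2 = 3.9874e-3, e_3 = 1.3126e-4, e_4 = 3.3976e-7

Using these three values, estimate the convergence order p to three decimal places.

p ≈ ln(e_4/e_3) / ln(e_3/e_2)
  = ln(3.3976e-7/1.3126e-4) / ln(1.3126e-4/3.9874e-3)
  = ln(0.00258845) / ln(0.0329187)
  = -5.956696 / -3.413714 ≈ 1.744931

1.745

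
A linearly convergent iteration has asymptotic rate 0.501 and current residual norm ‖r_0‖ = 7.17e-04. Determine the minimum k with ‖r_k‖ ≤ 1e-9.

20

After k steps, ‖r_k‖ ≈ 7.17e-04·0.501^k.
Need 0.501^k ≤ 1e-9/7.17e-04 = 1.3947e-06.
k ≥ ln(1.3947e-06)/ln(0.501) = -13.4828/-0.69115 = 19.508.
Smallest integer k = 20.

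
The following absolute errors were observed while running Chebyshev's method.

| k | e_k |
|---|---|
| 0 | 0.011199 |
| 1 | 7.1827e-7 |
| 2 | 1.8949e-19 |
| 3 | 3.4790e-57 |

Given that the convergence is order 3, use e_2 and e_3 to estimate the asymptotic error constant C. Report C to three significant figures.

0.511

C ≈ e_3 / e_2^3
  = 3.4790e-57 / (1.8949e-19)^3
  = 3.4790e-57 / 6.80392e-57 ≈ 0.51132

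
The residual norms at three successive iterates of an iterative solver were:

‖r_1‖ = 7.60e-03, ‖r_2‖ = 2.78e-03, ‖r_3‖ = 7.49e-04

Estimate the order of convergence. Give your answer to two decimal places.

p ≈ ln(‖r_3‖/‖r_2‖) / ln(‖r_2‖/‖r_1‖)
  = ln(7.49e-04/2.78e-03) / ln(2.78e-03/7.60e-03)
  = ln(0.269424) / ln(0.365789)
  = -1.31147 / -1.00570 ≈ 1.30404

1.30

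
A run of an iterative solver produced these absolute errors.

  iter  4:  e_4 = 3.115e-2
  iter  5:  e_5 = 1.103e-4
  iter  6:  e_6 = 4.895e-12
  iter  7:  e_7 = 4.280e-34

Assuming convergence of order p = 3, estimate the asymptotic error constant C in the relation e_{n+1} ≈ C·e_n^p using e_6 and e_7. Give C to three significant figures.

C ≈ e_7 / e_6^3
  = 4.280e-34 / (4.895e-12)^3
  = 4.280e-34 / 1.17289e-34 ≈ 3.6491

3.65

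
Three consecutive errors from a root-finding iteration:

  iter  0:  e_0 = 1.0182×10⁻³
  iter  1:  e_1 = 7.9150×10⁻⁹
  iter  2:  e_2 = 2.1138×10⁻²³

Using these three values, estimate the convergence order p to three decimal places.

2.852

p ≈ ln(e_2/e_1) / ln(e_1/e_0)
  = ln(2.1138×10⁻²³/7.9150×10⁻⁹) / ln(7.9150×10⁻⁹/1.0182×10⁻³)
  = ln(2.67063e-15) / ln(7.77352e-06)
  = -33.556462 / -11.764787 ≈ 2.852280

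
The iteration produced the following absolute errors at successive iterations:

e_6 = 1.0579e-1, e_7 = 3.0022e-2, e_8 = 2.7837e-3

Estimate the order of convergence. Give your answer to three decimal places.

p ≈ ln(e_8/e_7) / ln(e_7/e_6)
  = ln(2.7837e-3/3.0022e-2) / ln(3.0022e-2/1.0579e-1)
  = ln(0.092722) / ln(0.283789)
  = -2.378150 / -1.259524 ≈ 1.888134

1.888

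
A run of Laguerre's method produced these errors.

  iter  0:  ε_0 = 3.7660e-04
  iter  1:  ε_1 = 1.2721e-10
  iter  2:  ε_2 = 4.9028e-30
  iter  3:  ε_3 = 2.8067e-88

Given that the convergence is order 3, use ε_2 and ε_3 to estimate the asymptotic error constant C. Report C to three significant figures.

C ≈ ε_3 / ε_2^3
  = 2.8067e-88 / (4.9028e-30)^3
  = 2.8067e-88 / 1.17851e-88 ≈ 2.3816

2.38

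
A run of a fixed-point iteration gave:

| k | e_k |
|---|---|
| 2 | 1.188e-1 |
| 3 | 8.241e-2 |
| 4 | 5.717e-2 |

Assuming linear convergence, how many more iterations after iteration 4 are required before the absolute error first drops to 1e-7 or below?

37

Rate ρ ≈ e_4/e_3 = 5.717e-2/8.241e-2 = 0.6937.
After j more steps, e_{4+j} ≈ 5.717e-2·ρ^j; need ρ^j ≤ 1e-7/5.717e-2 = 1.74917e-06.
j ≥ ln(1.74917e-06)/ln(0.6937) = -13.2564/-0.36572 = 36.247.
So 37 more iterations are needed.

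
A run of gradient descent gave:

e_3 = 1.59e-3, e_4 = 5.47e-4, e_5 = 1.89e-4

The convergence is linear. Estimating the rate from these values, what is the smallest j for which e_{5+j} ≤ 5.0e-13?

19

Rate ρ ≈ e_5/e_4 = 1.89e-4/5.47e-4 = 0.3455.
After j more steps, e_{5+j} ≈ 1.89e-4·ρ^j; need ρ^j ≤ 5.0e-13/1.89e-4 = 2.6455e-09.
j ≥ ln(2.6455e-09)/ln(0.3455) = -19.7504/-1.06276 = 18.584.
So 19 more iterations are needed.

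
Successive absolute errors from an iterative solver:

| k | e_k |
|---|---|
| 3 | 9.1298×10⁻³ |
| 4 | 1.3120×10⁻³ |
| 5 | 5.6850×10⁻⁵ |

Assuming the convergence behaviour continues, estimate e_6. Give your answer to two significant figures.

First estimate the order: p ≈ ln(e_5/e_4) / ln(e_4/e_3) = ln(5.6850×10⁻⁵/1.3120×10⁻³)/ln(1.3120×10⁻³/9.1298×10⁻³) = ln(0.0433308)/ln(0.143705) ≈ 1.6180.
Then e_6 ≈ e_5·(e_5/e_4)^p = 5.6850×10⁻⁵·(0.0433308)^1.6180 = 5.6850×10⁻⁵·0.00622783 ≈ 3.541e-07.

3.5e-7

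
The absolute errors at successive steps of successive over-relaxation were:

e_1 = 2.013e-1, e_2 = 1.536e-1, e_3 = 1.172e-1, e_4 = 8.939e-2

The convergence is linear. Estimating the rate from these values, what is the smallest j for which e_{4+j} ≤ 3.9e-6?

38

Rate ρ ≈ e_4/e_3 = 8.939e-2/1.172e-1 = 0.7627.
After j more steps, e_{4+j} ≈ 8.939e-2·ρ^j; need ρ^j ≤ 3.9e-6/8.939e-2 = 4.3629e-05.
j ≥ ln(4.3629e-05)/ln(0.7627) = -10.0398/-0.27089 = 37.062.
So 38 more iterations are needed.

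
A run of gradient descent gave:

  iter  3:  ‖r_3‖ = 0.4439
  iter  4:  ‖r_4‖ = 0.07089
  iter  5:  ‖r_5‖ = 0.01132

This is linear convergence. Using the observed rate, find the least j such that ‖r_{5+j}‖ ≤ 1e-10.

Rate ρ ≈ ‖r_5‖/‖r_4‖ = 0.01132/0.07089 = 0.1597.
After j more steps, ‖r_{5+j}‖ ≈ 0.01132·ρ^j; need ρ^j ≤ 1e-10/0.01132 = 8.83392e-09.
j ≥ ln(8.83392e-09)/ln(0.1597) = -18.5447/-1.83446 = 10.109.
So 11 more iterations are needed.

11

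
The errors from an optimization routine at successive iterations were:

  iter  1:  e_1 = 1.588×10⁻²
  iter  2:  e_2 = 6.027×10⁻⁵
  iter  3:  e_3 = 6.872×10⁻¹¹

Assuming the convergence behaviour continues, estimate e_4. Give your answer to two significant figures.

1.8e-25

First estimate the order: p ≈ ln(e_3/e_2) / ln(e_2/e_1) = ln(6.872×10⁻¹¹/6.027×10⁻⁵)/ln(6.027×10⁻⁵/1.588×10⁻²) = ln(1.1402e-06)/ln(0.00379534) ≈ 2.4550.
Then e_4 ≈ e_3·(e_3/e_2)^p = 6.872×10⁻¹¹·(1.1402e-06)^2.4550 = 6.872×10⁻¹¹·2.56974e-15 ≈ 1.766e-25.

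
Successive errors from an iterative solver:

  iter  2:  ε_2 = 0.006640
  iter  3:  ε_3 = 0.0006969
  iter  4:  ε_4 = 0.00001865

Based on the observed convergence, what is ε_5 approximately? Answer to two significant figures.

First estimate the order: p ≈ ln(ε_4/ε_3) / ln(ε_3/ε_2) = ln(0.00001865/0.0006969)/ln(0.0006969/0.006640) = ln(0.0267614)/ln(0.104955) ≈ 1.6062.
Then ε_5 ≈ ε_4·(ε_4/ε_3)^p = 0.00001865·(0.0267614)^1.6062 = 0.00001865·0.00298033 ≈ 5.558e-08.

5.6e-8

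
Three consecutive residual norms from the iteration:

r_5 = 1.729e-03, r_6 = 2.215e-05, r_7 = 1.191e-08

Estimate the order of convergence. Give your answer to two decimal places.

p ≈ ln(r_7/r_6) / ln(r_6/r_5)
  = ln(1.191e-08/2.215e-05) / ln(2.215e-05/1.729e-03)
  = ln(0.000537698) / ln(0.0128109)
  = -7.52821 / -4.35746 ≈ 1.72766

1.73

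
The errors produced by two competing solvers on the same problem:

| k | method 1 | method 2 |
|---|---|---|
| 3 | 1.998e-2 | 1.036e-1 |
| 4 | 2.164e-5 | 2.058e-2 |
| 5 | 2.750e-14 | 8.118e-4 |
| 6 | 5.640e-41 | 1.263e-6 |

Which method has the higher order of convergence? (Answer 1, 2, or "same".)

Method 1: p ≈ ln(5.640e-41/2.750e-14)/ln(2.750e-14/2.164e-5) ≈ 3.00.
Method 2: p ≈ ln(1.263e-6/8.118e-4)/ln(8.118e-4/2.058e-2) ≈ 2.00.
Method 1 has the higher order (≈3.0 vs ≈2.0).

1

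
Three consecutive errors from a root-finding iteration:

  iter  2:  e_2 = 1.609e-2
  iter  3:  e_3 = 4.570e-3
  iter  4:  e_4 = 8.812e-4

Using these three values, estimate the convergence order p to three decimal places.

1.308

p ≈ ln(e_4/e_3) / ln(e_3/e_2)
  = ln(8.812e-4/4.570e-3) / ln(4.570e-3/1.609e-2)
  = ln(0.192823) / ln(0.284027)
  = -1.645983 / -1.258686 ≈ 1.307699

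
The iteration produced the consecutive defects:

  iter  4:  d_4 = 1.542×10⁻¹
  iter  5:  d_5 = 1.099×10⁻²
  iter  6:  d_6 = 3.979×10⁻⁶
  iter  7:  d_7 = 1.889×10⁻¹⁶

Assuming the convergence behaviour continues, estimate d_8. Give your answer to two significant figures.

2.0e-47

First estimate the order: p ≈ ln(d_7/d_6) / ln(d_6/d_5) = ln(1.889×10⁻¹⁶/3.979×10⁻⁶)/ln(3.979×10⁻⁶/1.099×10⁻²) = ln(4.74742e-11)/ln(0.000362056) ≈ 3.0000.
Then d_8 ≈ d_7·(d_7/d_6)^p = 1.889×10⁻¹⁶·(4.74742e-11)^3.0000 = 1.889×10⁻¹⁶·1.06997e-31 ≈ 2.021e-47.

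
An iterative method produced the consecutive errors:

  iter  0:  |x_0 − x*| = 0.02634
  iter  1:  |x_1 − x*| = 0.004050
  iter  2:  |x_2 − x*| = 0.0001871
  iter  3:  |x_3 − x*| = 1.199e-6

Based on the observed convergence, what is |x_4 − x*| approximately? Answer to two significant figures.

3.0e-10

First estimate the order: p ≈ ln(|x_3 − x*|/|x_2 − x*|) / ln(|x_2 − x*|/|x_1 − x*|) = ln(1.199e-6/0.0001871)/ln(0.0001871/0.004050) = ln(0.00640834)/ln(0.0461975) ≈ 1.6424.
Then |x_4 − x*| ≈ |x_3 − x*|·(|x_3 − x*|/|x_2 − x*|)^p = 1.199e-6·(0.00640834)^1.6424 = 1.199e-6·0.000249919 ≈ 2.997e-10.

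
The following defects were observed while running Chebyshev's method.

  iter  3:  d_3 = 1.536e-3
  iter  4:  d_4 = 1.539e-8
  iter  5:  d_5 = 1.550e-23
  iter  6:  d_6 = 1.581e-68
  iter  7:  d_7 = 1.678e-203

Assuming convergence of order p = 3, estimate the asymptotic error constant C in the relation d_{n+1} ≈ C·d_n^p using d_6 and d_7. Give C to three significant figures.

C ≈ d_7 / d_6^3
  = 1.678e-203 / (1.581e-68)^3
  = 1.678e-203 / 3.95181e-204 ≈ 4.2462

4.25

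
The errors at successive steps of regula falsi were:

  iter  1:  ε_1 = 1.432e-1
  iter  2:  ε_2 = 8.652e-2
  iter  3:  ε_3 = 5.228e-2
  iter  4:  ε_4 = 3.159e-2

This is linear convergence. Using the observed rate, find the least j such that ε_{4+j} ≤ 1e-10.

Rate ρ ≈ ε_4/ε_3 = 3.159e-2/5.228e-2 = 0.6042.
After j more steps, ε_{4+j} ≈ 3.159e-2·ρ^j; need ρ^j ≤ 1e-10/3.159e-2 = 3.16556e-09.
j ≥ ln(3.16556e-09)/ln(0.6042) = -19.5709/-0.50385 = 38.843.
So 39 more iterations are needed.

39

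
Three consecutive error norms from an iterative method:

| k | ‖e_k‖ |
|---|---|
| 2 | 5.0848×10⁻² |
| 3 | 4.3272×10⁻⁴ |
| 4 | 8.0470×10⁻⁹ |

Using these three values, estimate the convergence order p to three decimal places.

2.285

p ≈ ln(‖e_4‖/‖e_3‖) / ln(‖e_3‖/‖e_2‖)
  = ln(8.0470×10⁻⁹/4.3272×10⁻⁴) / ln(4.3272×10⁻⁴/5.0848×10⁻²)
  = ln(1.85963e-05) / ln(0.00851007)
  = -10.892548 / -4.766505 ≈ 2.285227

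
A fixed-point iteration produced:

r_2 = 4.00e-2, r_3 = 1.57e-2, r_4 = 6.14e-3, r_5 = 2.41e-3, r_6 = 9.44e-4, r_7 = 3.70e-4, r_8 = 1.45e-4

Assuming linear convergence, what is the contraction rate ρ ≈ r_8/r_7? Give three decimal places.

ρ ≈ r_8/r_7 = 1.45e-4/3.70e-4 = 0.39189

0.392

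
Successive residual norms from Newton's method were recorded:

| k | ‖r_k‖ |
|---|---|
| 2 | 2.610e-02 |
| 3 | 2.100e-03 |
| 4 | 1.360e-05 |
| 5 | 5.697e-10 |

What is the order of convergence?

2

Consecutive ratios: ‖r_5‖/‖r_4‖ = 5.697e-10/1.360e-05 = 4.18897e-05, ‖r_4‖/‖r_3‖ = 1.360e-05/2.100e-03 = 0.00647619.
p ≈ ln(4.18897e-05)/ln(0.00647619) = -10.0805/-5.0396 ≈ 2.00.
So the convergence is quadratic (order 2).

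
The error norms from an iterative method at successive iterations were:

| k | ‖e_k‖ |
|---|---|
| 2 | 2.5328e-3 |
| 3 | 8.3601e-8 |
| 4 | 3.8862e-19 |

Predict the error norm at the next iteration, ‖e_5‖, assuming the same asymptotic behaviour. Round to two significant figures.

First estimate the order: p ≈ ln(‖e_4‖/‖e_3‖) / ln(‖e_3‖/‖e_2‖) = ln(3.8862e-19/8.3601e-8)/ln(8.3601e-8/2.5328e-3) = ln(4.64851e-12)/ln(3.30073e-05) ≈ 2.5288.
Then ‖e_5‖ ≈ ‖e_4‖·(‖e_4‖/‖e_3‖)^p = 3.8862e-19·(4.64851e-12)^2.5288 = 3.8862e-19·2.19737e-29 ≈ 8.539e-48.

8.5e-48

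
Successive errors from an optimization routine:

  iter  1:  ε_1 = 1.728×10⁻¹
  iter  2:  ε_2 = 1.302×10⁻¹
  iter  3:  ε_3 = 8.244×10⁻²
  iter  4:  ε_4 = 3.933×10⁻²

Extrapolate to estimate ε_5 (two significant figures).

First estimate the order: p ≈ ln(ε_4/ε_3) / ln(ε_3/ε_2) = ln(3.933×10⁻²/8.244×10⁻²)/ln(8.244×10⁻²/1.302×10⁻¹) = ln(0.477074)/ln(0.63318) ≈ 1.6194.
Then ε_5 ≈ ε_4·(ε_4/ε_3)^p = 3.933×10⁻²·(0.477074)^1.6194 = 3.933×10⁻²·0.301649 ≈ 0.01186.

1.2e-2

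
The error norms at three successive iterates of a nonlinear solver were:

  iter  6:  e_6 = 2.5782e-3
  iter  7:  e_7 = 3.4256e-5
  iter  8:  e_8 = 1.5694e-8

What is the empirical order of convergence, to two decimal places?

p ≈ ln(e_8/e_7) / ln(e_7/e_6)
  = ln(1.5694e-8/3.4256e-5) / ln(3.4256e-5/2.5782e-3)
  = ln(0.000458139) / ln(0.0132868)
  = -7.68834 / -4.32098 ≈ 1.77930

1.78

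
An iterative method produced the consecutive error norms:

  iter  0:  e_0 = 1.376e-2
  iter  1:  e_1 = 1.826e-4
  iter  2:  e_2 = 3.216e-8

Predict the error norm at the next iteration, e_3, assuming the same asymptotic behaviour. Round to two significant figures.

1.0e-15

First estimate the order: p ≈ ln(e_2/e_1) / ln(e_1/e_0) = ln(3.216e-8/1.826e-4)/ln(1.826e-4/1.376e-2) = ln(0.000176123)/ln(0.0132703) ≈ 2.0000.
Then e_3 ≈ e_2·(e_2/e_1)^p = 3.216e-8·(0.000176123)^2.0000 = 3.216e-8·3.10193e-08 ≈ 9.976e-16.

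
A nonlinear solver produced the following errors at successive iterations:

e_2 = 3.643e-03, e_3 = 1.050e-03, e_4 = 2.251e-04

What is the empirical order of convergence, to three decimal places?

p ≈ ln(e_4/e_3) / ln(e_3/e_2)
  = ln(2.251e-04/1.050e-03) / ln(1.050e-03/3.643e-03)
  = ln(0.214381) / ln(0.288224)
  = -1.540000 / -1.244017 ≈ 1.237925

1.238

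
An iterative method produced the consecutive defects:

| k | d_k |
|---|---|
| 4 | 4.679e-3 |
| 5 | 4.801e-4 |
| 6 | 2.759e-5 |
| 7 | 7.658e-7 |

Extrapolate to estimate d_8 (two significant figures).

First estimate the order: p ≈ ln(d_7/d_6) / ln(d_6/d_5) = ln(7.658e-7/2.759e-5)/ln(2.759e-5/4.801e-4) = ln(0.0277564)/ln(0.0574672) ≈ 1.2548.
Then d_8 ≈ d_7·(d_7/d_6)^p = 7.658e-7·(0.0277564)^1.2548 = 7.658e-7·0.0111361 ≈ 8.528e-09.

8.5e-9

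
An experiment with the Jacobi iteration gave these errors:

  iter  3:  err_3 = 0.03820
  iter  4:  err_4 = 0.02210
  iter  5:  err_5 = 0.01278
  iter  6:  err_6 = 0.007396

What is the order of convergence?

Consecutive ratios: err_6/err_5 = 0.007396/0.01278 = 0.578717, err_5/err_4 = 0.01278/0.02210 = 0.578281.
p ≈ ln(0.578717)/ln(0.578281) = -0.5469/-0.5477 ≈ 1.00.
So the convergence is linear (order 1).

1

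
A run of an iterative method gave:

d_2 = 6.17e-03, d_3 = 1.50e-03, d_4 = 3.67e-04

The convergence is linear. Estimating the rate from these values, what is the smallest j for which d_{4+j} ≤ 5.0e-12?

13

Rate ρ ≈ d_4/d_3 = 3.67e-04/1.50e-03 = 0.2447.
After j more steps, d_{4+j} ≈ 3.67e-04·ρ^j; need ρ^j ≤ 5.0e-12/3.67e-04 = 1.3624e-08.
j ≥ ln(1.3624e-08)/ln(0.2447) = -18.1114/-1.40772 = 12.866.
So 13 more iterations are needed.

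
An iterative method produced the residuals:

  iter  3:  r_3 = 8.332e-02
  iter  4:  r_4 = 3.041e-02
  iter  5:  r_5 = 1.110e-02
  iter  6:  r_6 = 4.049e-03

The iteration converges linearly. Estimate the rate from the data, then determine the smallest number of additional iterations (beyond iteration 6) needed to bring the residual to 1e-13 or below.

Rate ρ ≈ r_6/r_5 = 4.049e-03/1.110e-02 = 0.3648.
After j more steps, r_{6+j} ≈ 4.049e-03·ρ^j; need ρ^j ≤ 1e-13/4.049e-03 = 2.46975e-11.
j ≥ ln(2.46975e-11)/ln(0.3648) = -24.4243/-1.00841 = 24.221.
So 25 more iterations are needed.

25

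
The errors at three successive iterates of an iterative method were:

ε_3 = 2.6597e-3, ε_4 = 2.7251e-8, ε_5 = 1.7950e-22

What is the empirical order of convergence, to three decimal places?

2.842

p ≈ ln(ε_5/ε_4) / ln(ε_4/ε_3)
  = ln(1.7950e-22/2.7251e-8) / ln(2.7251e-8/2.6597e-3)
  = ln(6.58691e-15) / ln(1.02459e-05)
  = -32.653692 / -11.488633 ≈ 2.842261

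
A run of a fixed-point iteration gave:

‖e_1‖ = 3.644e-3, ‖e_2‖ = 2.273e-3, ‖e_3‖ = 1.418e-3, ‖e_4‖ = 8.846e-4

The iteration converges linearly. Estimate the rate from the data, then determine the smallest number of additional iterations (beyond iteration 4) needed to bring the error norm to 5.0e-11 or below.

36

Rate ρ ≈ ‖e_4‖/‖e_3‖ = 8.846e-4/1.418e-3 = 0.6238.
After j more steps, ‖e_{4+j}‖ ≈ 8.846e-4·ρ^j; need ρ^j ≤ 5.0e-11/8.846e-4 = 5.65227e-08.
j ≥ ln(5.65227e-08)/ln(0.6238) = -16.6886/-0.47193 = 35.362.
So 36 more iterations are needed.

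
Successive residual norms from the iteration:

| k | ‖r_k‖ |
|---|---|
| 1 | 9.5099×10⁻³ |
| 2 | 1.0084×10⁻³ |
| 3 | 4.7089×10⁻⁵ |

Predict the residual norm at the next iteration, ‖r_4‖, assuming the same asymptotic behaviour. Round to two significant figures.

7.2e-7

First estimate the order: p ≈ ln(‖r_3‖/‖r_2‖) / ln(‖r_2‖/‖r_1‖) = ln(4.7089×10⁻⁵/1.0084×10⁻³)/ln(1.0084×10⁻³/9.5099×10⁻³) = ln(0.0466967)/ln(0.106037) ≈ 1.3655.
Then ‖r_4‖ ≈ ‖r_3‖·(‖r_3‖/‖r_2‖)^p = 4.7089×10⁻⁵·(0.0466967)^1.3655 = 4.7089×10⁻⁵·0.0152374 ≈ 7.175e-07.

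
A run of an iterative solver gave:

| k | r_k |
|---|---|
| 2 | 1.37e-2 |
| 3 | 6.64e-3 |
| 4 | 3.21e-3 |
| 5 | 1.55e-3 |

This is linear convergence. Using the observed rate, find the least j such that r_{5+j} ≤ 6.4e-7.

11

Rate ρ ≈ r_5/r_4 = 1.55e-3/3.21e-3 = 0.4829.
After j more steps, r_{5+j} ≈ 1.55e-3·ρ^j; need ρ^j ≤ 6.4e-7/1.55e-3 = 0.000412903.
j ≥ ln(0.000412903)/ln(0.4829) = -7.7923/-0.72795 = 10.704.
So 11 more iterations are needed.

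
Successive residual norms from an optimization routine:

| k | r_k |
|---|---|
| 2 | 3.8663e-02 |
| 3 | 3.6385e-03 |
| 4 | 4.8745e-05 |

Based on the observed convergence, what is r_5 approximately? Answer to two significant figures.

First estimate the order: p ≈ ln(r_4/r_3) / ln(r_3/r_2) = ln(4.8745e-05/3.6385e-03)/ln(3.6385e-03/3.8663e-02) = ln(0.013397)/ln(0.0941081) ≈ 1.8249.
Then r_5 ≈ r_4·(r_4/r_3)^p = 4.8745e-05·(0.013397)^1.8249 = 4.8745e-05·0.000381923 ≈ 1.862e-08.

1.9e-8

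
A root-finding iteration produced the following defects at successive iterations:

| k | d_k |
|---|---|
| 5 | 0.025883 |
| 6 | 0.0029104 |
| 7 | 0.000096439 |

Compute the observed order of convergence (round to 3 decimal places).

1.559

p ≈ ln(d_7/d_6) / ln(d_6/d_5)
  = ln(0.000096439/0.0029104) / ln(0.0029104/0.025883)
  = ln(0.033136) / ln(0.112444)
  = -3.407135 / -2.185300 ≈ 1.559115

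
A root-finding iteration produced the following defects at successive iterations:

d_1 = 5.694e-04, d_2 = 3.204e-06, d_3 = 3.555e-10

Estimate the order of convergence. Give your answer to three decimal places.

p ≈ ln(d_3/d_2) / ln(d_2/d_1)
  = ln(3.555e-10/3.204e-06) / ln(3.204e-06/5.694e-04)
  = ln(0.000110955) / ln(0.00562698)
  = -9.106386 / -5.180182 ≈ 1.757928

1.758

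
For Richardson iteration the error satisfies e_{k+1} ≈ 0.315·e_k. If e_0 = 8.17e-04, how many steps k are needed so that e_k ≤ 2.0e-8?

10

After k steps, e_k ≈ 8.17e-04·0.315^k.
Need 0.315^k ≤ 2.0e-8/8.17e-04 = 2.44798e-05.
k ≥ ln(2.44798e-05)/ln(0.315) = -10.6177/-1.15518 = 9.191.
Smallest integer k = 10.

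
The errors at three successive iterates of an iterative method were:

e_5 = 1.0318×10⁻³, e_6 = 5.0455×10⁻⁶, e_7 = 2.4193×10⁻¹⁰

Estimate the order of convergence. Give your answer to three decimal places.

p ≈ ln(e_7/e_6) / ln(e_6/e_5)
  = ln(2.4193×10⁻¹⁰/5.0455×10⁻⁶) / ln(5.0455×10⁻⁶/1.0318×10⁻³)
  = ln(4.79497e-05) / ln(0.00489)
  = -9.945358 / -5.320563 ≈ 1.869230

1.869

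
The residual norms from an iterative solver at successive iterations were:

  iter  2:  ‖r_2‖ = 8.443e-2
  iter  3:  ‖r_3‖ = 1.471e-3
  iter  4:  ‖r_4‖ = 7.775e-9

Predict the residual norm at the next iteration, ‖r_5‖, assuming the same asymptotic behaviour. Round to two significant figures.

First estimate the order: p ≈ ln(‖r_4‖/‖r_3‖) / ln(‖r_3‖/‖r_2‖) = ln(7.775e-9/1.471e-3)/ln(1.471e-3/8.443e-2) = ln(5.28552e-06)/ln(0.0174227) ≈ 3.0001.
Then ‖r_5‖ ≈ ‖r_4‖·(‖r_4‖/‖r_3‖)^p = 7.775e-9·(5.28552e-06)^3.0001 = 7.775e-9·1.47481e-16 ≈ 1.147e-24.

1.1e-24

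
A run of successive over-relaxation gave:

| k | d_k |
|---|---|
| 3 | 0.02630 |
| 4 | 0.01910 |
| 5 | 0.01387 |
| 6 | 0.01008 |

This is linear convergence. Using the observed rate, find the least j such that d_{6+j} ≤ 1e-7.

Rate ρ ≈ d_6/d_5 = 0.01008/0.01387 = 0.7267.
After j more steps, d_{6+j} ≈ 0.01008·ρ^j; need ρ^j ≤ 1e-7/0.01008 = 9.92063e-06.
j ≥ ln(9.92063e-06)/ln(0.7267) = -11.5209/-0.31924 = 36.089.
So 37 more iterations are needed.

37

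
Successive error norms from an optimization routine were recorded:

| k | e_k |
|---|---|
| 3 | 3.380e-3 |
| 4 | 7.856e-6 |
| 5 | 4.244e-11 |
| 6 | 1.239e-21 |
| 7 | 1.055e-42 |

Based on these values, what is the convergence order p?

Consecutive ratios: e_7/e_6 = 1.055e-42/1.239e-21 = 8.51493e-22, e_6/e_5 = 1.239e-21/4.244e-11 = 2.91942e-11.
p ≈ ln(8.51493e-22)/ln(2.91942e-11) = -48.5151/-24.2571 ≈ 2.00.
So the convergence is quadratic (order 2).

2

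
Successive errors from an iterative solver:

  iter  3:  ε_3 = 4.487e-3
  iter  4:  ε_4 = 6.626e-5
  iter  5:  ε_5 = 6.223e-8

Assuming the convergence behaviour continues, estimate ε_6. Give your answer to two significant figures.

First estimate the order: p ≈ ln(ε_5/ε_4) / ln(ε_4/ε_3) = ln(6.223e-8/6.626e-5)/ln(6.626e-5/4.487e-3) = ln(0.000939179)/ln(0.0147671) ≈ 1.6536.
Then ε_6 ≈ ε_5·(ε_5/ε_4)^p = 6.223e-8·(0.000939179)^1.6536 = 6.223e-8·9.8659e-06 ≈ 6.14e-13.

6.1e-13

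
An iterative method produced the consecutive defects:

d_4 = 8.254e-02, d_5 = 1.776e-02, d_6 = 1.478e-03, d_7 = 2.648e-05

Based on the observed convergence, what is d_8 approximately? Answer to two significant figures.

First estimate the order: p ≈ ln(d_7/d_6) / ln(d_6/d_5) = ln(2.648e-05/1.478e-03)/ln(1.478e-03/1.776e-02) = ln(0.0179161)/ln(0.0832207) ≈ 1.6177.
Then d_8 ≈ d_7·(d_7/d_6)^p = 2.648e-05·(0.0179161)^1.6177 = 2.648e-05·0.00149373 ≈ 3.955e-08.

4.0e-8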